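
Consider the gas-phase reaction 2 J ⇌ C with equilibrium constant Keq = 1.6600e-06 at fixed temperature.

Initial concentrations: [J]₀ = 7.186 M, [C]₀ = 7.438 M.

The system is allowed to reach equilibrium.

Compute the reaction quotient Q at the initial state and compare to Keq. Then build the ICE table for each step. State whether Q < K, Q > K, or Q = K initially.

Q₀ = 0.144 vs Keq = 1.6600e-06 ⇒ Q>K, reverse
Step 1:
                   J          C
  init         7.186      7.438
  Δ            14.87     -7.437
  eq           22.06 8.0786e-04
  solve Keq expr → x = -7.437; check Q = 1.6600e-06

Q₀ = 0.144; Q > K (proceeds reverse)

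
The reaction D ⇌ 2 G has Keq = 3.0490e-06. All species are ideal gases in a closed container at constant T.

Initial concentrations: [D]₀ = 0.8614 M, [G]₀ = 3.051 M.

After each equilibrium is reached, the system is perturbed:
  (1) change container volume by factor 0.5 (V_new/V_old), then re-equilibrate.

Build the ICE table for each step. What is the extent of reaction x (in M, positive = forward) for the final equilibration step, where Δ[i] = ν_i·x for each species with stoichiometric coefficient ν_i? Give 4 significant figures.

Q₀ = 10.81 vs Keq = 3.0490e-06 ⇒ Q>K, reverse
Step 1:
                    D           G
  I            0.8614       3.051
  C             1.524      -3.048
  E             2.386    0.002697
  solve Keq expr → x = -1.524; check Q = 3.0490e-06
Then change container volume by factor 0.5 (V_new/V_old).
Step 2:
                    D           G
  I             4.771    0.005394
  C        7.8976e-04    -0.00158
  E             4.772    0.003814
  solve Keq expr → x = -7.8976e-04; check Q = 3.0490e-06

x = -7.8976e-04 M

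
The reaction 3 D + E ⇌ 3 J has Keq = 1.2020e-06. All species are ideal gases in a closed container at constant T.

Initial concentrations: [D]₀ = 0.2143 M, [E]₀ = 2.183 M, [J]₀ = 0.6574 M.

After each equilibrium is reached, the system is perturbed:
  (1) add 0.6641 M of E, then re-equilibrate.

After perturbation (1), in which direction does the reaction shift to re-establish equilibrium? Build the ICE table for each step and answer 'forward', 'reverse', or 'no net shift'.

Q₀ = 13.22 vs Keq = 1.2020e-06 ⇒ Q>K, reverse
Step 1:
                    D           E           J
  init         0.2143       2.183      0.6574
  Δ            0.6452      0.2151     -0.6452
  eq           0.8595       2.398     0.01223
  solve Keq expr → x = -0.2151; check Q = 1.2020e-06
Then add 0.6641 M of E.
Step 2:
                    D           E           J
  init         0.8595       3.062     0.01223
  Δ         -0.001022 -3.4073e-04    0.001022
  eq           0.8584       3.062     0.01325
  solve Keq expr → x = 3.4073e-04; check Q = 1.2020e-06

Direction: forward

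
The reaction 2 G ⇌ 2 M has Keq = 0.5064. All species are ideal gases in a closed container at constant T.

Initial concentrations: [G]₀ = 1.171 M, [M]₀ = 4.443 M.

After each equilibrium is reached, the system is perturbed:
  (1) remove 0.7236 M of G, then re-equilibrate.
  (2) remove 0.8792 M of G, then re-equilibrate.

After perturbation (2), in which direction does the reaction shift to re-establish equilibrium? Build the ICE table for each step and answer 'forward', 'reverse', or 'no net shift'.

Q₀ = 14.4 vs Keq = 0.5064 ⇒ Q>K, reverse
Step 1:
                   G          M
  init         1.171      4.443
  Δ            2.109     -2.109
  eq            3.28      2.334
  solve Keq expr → x = -1.054; check Q = 0.5064
Then remove 0.7236 M of G.
Step 2:
                   G          M
  init         2.556      2.334
  Δ           0.3008    -0.3008
  eq           2.857      2.033
  solve Keq expr → x = -0.1504; check Q = 0.5064
Then remove 0.8792 M of G.
Step 3:
                   G          M
  init         1.978      2.033
  Δ           0.3655    -0.3655
  eq           2.344      1.668
  solve Keq expr → x = -0.1828; check Q = 0.5064

Direction: reverse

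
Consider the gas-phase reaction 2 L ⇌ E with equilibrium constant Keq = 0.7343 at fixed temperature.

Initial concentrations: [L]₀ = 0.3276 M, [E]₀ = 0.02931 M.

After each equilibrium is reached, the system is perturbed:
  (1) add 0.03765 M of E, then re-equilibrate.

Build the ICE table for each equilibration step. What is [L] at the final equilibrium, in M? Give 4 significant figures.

[L]_eq = 0.3154 M

Q₀ = 0.2731 vs Keq = 0.7343 ⇒ Q<K, forward
Step 1:
                   L          E
  init        0.3276    0.02931
  Δ         -0.05251    0.02626
  eq          0.2751    0.05557
  solve Keq expr → x = 0.02626; check Q = 0.7343
Then add 0.03765 M of E.
Step 2:
                   L          E
  init        0.2751    0.09322
  Δ          0.04033   -0.02016
  eq          0.3154    0.07305
  solve Keq expr → x = -0.02016; check Q = 0.7343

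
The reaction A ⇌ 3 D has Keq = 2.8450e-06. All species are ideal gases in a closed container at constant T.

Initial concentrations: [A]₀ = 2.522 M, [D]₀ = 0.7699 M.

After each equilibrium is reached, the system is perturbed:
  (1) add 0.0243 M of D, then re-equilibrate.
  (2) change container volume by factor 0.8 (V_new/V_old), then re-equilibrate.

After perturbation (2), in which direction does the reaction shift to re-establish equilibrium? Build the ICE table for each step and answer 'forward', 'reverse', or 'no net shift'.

Q₀ = 0.1809 vs Keq = 2.8450e-06 ⇒ Q>K, reverse
Step 1:
                    A           D
  I             2.522      0.7699
  C              0.25       -0.75
  E             2.772      0.0199
  solve Keq expr → x = -0.25; check Q = 2.8450e-06
Then add 0.0243 M of D.
Step 2:
                    A           D
  I             2.772      0.0442
  C          0.008094    -0.02428
  E              2.78     0.01992
  solve Keq expr → x = -0.008094; check Q = 2.8450e-06
Then change container volume by factor 0.8 (V_new/V_old).
Step 3:
                    A           D
  I             3.475     0.02491
  C          0.001147    -0.00344
  E             3.476     0.02147
  solve Keq expr → x = -0.001147; check Q = 2.8450e-06

Direction: reverse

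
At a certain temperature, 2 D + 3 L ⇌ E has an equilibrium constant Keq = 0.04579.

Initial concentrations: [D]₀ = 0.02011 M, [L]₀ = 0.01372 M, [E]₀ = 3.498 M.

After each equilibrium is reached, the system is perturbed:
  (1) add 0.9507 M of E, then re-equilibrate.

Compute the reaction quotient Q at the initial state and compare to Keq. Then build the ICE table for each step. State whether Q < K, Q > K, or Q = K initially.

Q₀ = 3.3491e+09; Q > K (proceeds reverse)

Q₀ = 3.3491e+09 vs Keq = 0.04579 ⇒ Q>K, reverse
Step 1:
                  D         L         E
  init      0.02011   0.01372     3.498
  Δ           1.748     2.623   -0.8742
  eq          1.768     2.636     2.624
  solve Keq expr → x = -0.8742; check Q = 0.04579
Then add 0.9507 M of E.
Step 2:
                  D         L         E
  init        1.768     2.636     3.575
  Δ          0.1068    0.1601  -0.05338
  eq          1.875     2.796     3.521
  solve Keq expr → x = -0.05338; check Q = 0.04579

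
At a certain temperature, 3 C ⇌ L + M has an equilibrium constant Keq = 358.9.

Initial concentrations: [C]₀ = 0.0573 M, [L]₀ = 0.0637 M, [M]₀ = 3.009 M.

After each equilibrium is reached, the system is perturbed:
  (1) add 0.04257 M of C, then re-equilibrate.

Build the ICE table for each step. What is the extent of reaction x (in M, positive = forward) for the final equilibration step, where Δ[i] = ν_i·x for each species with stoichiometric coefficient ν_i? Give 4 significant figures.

Q₀ = 1019 vs Keq = 358.9 ⇒ Q>K, reverse
Step 1:
                  C         L         M
  Initial    0.0573    0.0637     3.009
  Change    0.02073 -0.006909 -0.006909
  Equil     0.07803   0.05679     3.002
  solve Keq expr → x = -0.006909; check Q = 358.9
Then add 0.04257 M of C.
Step 2:
                  C         L         M
  Initial    0.1206   0.05679     3.002
  Change   -0.03715   0.01238   0.01238
  Equil     0.08344   0.06918     3.014
  solve Keq expr → x = 0.01238; check Q = 358.9

x = 0.01238 M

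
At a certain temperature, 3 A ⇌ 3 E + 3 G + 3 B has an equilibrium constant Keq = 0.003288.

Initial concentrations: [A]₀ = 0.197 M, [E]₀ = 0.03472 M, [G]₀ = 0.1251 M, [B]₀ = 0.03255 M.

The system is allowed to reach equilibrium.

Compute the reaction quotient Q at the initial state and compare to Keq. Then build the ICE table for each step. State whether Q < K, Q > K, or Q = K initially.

Q₀ = 3.6963e-10; Q < K (proceeds forward)

Q₀ = 3.6963e-10 vs Keq = 0.003288 ⇒ Q<K, forward
Step 1:
                  A         E         G         B
  Initial     0.197   0.03472    0.1251   0.03255
  Change    -0.1418    0.1418    0.1418    0.1418
  Equil     0.05522    0.1765    0.2669    0.1743
  solve Keq expr → x = 0.04726; check Q = 0.003288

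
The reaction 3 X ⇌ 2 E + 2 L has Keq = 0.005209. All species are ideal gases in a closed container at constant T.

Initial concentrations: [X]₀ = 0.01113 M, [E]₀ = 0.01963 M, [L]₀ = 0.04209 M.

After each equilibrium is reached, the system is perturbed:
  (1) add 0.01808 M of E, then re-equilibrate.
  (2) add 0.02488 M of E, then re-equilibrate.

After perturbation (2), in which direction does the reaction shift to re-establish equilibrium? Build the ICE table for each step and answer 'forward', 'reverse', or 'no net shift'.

Direction: reverse

Q₀ = 0.4951 vs Keq = 0.005209 ⇒ Q>K, reverse
Step 1:
                  X         E         L
  I         0.01113   0.01963   0.04209
  C         0.01509  -0.01006  -0.01006
  E         0.02622  0.009569   0.03203
  solve Keq expr → x = -0.005031; check Q = 0.005209
Then add 0.01808 M of E.
Step 2:
                  X         E         L
  I         0.02622   0.02765   0.03203
  C         0.01067 -0.007116 -0.007116
  E          0.0369   0.02053   0.02491
  solve Keq expr → x = -0.003558; check Q = 0.005209
Then add 0.02488 M of E.
Step 3:
                  X         E         L
  I          0.0369   0.04541   0.02491
  C        0.009577 -0.006385 -0.006385
  E         0.04647   0.03903   0.01853
  solve Keq expr → x = -0.003192; check Q = 0.005209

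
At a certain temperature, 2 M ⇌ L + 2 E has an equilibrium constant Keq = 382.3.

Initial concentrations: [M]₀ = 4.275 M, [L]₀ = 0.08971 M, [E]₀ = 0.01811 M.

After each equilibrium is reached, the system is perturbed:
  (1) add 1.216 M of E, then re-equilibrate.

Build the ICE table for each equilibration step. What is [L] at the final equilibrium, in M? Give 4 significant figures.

[L]_eq = 2.04 M

Q₀ = 1.6099e-06 vs Keq = 382.3 ⇒ Q<K, forward
Step 1:
                  M         L         E
  init        4.275   0.08971   0.01811
  Δ           -3.98      1.99      3.98
  eq         0.2949      2.08     3.998
  solve Keq expr → x = 1.99; check Q = 382.3
Then add 1.216 M of E.
Step 2:
                  M         L         E
  init       0.2949      2.08     5.214
  Δ         0.08012  -0.04006  -0.08012
  eq          0.375      2.04     5.134
  solve Keq expr → x = -0.04006; check Q = 382.3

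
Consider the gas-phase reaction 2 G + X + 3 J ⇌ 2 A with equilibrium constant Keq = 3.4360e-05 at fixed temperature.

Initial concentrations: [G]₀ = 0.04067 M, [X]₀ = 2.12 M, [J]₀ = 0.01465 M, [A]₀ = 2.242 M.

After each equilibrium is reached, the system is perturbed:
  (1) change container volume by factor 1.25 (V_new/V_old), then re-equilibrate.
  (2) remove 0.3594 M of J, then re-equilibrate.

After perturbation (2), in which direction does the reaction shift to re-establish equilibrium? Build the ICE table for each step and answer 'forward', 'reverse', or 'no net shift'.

Q₀ = 4.5590e+08 vs Keq = 3.4360e-05 ⇒ Q>K, reverse
Step 1:
                   G          X          J          A
  init       0.04067       2.12    0.01465      2.242
  Δ            2.114      1.057      3.171     -2.114
  eq           2.155      3.177      3.186      0.128
  solve Keq expr → x = -1.057; check Q = 3.4360e-05
Then change container volume by factor 1.25 (V_new/V_old).
Step 2:
                   G          X          J          A
  init         1.724      2.542      2.549     0.1024
  Δ          0.03339     0.0167    0.05009   -0.03339
  eq           1.757      2.558      2.599    0.06901
  solve Keq expr → x = -0.0167; check Q = 3.4360e-05
Then remove 0.3594 M of J.
Step 3:
                   G          X          J          A
  init         1.757      2.558      2.239    0.06901
  Δ          0.01264   0.006318    0.01895   -0.01264
  eq            1.77      2.565      2.258    0.05637
  solve Keq expr → x = -0.006318; check Q = 3.4360e-05

Direction: reverse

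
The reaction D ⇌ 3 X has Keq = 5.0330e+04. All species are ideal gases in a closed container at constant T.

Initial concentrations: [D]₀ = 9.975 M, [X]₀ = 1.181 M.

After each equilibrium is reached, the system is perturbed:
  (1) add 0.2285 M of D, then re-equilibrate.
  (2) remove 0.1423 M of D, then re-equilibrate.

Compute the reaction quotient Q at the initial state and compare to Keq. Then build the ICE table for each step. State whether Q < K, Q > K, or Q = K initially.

Q₀ = 0.1651 vs Keq = 5.0330e+04 ⇒ Q<K, forward
Step 1:
                   D          X
  I            9.975      1.181
  C           -9.462      28.38
  E           0.5135      29.57
  solve Keq expr → x = 9.462; check Q = 5.0330e+04
Then add 0.2285 M of D.
Step 2:
                   D          X
  I            0.742      29.57
  C          -0.1971     0.5912
  E           0.5449      30.16
  solve Keq expr → x = 0.1971; check Q = 5.0330e+04
Then remove 0.1423 M of D.
Step 3:
                   D          X
  I           0.4026      30.16
  C           0.1226    -0.3678
  E           0.5252      29.79
  solve Keq expr → x = -0.1226; check Q = 5.0330e+04

Q₀ = 0.1651; Q < K (proceeds forward)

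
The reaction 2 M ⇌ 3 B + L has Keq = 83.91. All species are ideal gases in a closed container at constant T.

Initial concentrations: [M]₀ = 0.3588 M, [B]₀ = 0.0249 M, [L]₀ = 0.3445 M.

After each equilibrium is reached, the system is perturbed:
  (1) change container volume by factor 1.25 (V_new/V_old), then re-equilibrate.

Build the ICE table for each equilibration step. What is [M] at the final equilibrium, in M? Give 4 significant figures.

[M]_eq = 0.01914 M

Q₀ = 4.1313e-05 vs Keq = 83.91 ⇒ Q<K, forward
Step 1:
                  M         B         L
  I          0.3588    0.0249    0.3445
  C         -0.3296    0.4945    0.1648
  E         0.02916    0.5194    0.5093
  solve Keq expr → x = 0.1648; check Q = 83.91
Then change container volume by factor 1.25 (V_new/V_old).
Step 2:
                  M         B         L
  I         0.02333    0.4155    0.4075
  C       -0.004191  0.006287  0.002096
  E         0.01914    0.4218    0.4096
  solve Keq expr → x = 0.002096; check Q = 83.91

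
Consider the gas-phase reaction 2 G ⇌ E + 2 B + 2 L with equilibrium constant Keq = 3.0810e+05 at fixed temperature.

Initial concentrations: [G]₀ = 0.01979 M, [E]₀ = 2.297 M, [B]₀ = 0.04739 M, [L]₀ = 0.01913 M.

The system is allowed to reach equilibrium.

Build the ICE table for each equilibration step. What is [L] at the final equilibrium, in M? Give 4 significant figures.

Q₀ = 0.00482 vs Keq = 3.0810e+05 ⇒ Q<K, forward
Step 1:
                  G         E         B         L
  I         0.01979     2.297   0.04739   0.01913
  C        -0.01978  0.009891   0.01978   0.01978
  E       7.1524e-06     2.307   0.06717   0.03891
  solve Keq expr → x = 0.009891; check Q = 3.0810e+05

[L]_eq = 0.03891 M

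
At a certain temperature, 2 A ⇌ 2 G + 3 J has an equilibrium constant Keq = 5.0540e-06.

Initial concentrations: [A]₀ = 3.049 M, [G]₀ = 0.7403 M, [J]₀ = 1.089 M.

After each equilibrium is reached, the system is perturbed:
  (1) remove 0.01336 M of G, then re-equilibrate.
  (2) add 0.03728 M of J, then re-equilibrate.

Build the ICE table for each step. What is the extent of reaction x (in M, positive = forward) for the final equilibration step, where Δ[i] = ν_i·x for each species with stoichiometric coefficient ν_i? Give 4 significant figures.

Q₀ = 0.07613 vs Keq = 5.0540e-06 ⇒ Q>K, reverse
Step 1:
                   A          G          J
  I            3.049     0.7403      1.089
  C           0.6165    -0.6165    -0.9248
  E            3.666     0.1238     0.1642
  solve Keq expr → x = -0.3083; check Q = 5.0540e-06
Then remove 0.01336 M of G.
Step 2:
                   A          G          J
  I            3.666     0.1104     0.1642
  C        -0.005072   0.005072   0.007607
  E             3.66     0.1155     0.1719
  solve Keq expr → x = 0.002536; check Q = 5.0540e-06
Then add 0.03728 M of J.
Step 3:
                   A          G          J
  I             3.66     0.1155     0.2091
  C          0.01412   -0.01412   -0.02119
  E            3.675     0.1014     0.1879
  solve Keq expr → x = -0.007062; check Q = 5.0540e-06

x = -0.007062 M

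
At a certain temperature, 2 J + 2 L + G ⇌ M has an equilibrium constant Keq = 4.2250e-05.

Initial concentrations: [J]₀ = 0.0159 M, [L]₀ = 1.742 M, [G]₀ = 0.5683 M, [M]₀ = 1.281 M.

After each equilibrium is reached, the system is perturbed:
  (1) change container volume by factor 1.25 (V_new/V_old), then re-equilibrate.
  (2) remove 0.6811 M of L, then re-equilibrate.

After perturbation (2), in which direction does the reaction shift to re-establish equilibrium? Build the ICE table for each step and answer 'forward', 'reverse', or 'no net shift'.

Direction: reverse

Q₀ = 2938 vs Keq = 4.2250e-05 ⇒ Q>K, reverse
Step 1:
                  J         L         G         M
  I          0.0159     1.742    0.5683     1.281
  C           2.543     2.543     1.272    -1.272
  E           2.559     4.285      1.84   0.00935
  solve Keq expr → x = -1.272; check Q = 4.2250e-05
Then change container volume by factor 1.25 (V_new/V_old).
Step 2:
                  J         L         G         M
  I           2.047     3.428     1.472   0.00748
  C         0.00873   0.00873  0.004365 -0.004365
  E           2.056     3.437     1.476  0.003115
  solve Keq expr → x = -0.004365; check Q = 4.2250e-05
Then remove 0.6811 M of L.
Step 3:
                  J         L         G         M
  I           2.056     2.756     1.476  0.003115
  C        0.002206  0.002206  0.001103 -0.001103
  E           2.058     2.758     1.477  0.002012
  solve Keq expr → x = -0.001103; check Q = 4.2250e-05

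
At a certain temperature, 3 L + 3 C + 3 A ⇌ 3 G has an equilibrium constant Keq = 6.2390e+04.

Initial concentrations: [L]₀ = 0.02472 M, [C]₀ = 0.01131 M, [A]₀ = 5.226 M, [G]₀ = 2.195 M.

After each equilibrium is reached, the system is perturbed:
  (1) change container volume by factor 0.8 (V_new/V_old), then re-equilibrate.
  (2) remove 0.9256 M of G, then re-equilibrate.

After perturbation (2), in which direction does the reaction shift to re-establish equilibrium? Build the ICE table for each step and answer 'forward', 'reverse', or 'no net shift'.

Q₀ = 3.3905e+09 vs Keq = 6.2390e+04 ⇒ Q>K, reverse
Step 1:
                  L         C         A         G
  I         0.02472   0.01131     5.226     2.195
  C         0.08238   0.08238   0.08238  -0.08238
  E          0.1071   0.09369     5.308     2.113
  solve Keq expr → x = -0.02746; check Q = 6.2390e+04
Then change container volume by factor 0.8 (V_new/V_old).
Step 2:
                  L         C         A         G
  I          0.1339    0.1171     6.635     2.641
  C        -0.02433  -0.02433  -0.02433   0.02433
  E          0.1095   0.09278     6.611     2.665
  solve Keq expr → x = 0.00811; check Q = 6.2390e+04
Then remove 0.9256 M of G.
Step 3:
                  L         C         A         G
  I          0.1095   0.09278     6.611      1.74
  C        -0.01873  -0.01873  -0.01873   0.01873
  E         0.09081   0.07405     6.592     1.758
  solve Keq expr → x = 0.006245; check Q = 6.2390e+04

Direction: forward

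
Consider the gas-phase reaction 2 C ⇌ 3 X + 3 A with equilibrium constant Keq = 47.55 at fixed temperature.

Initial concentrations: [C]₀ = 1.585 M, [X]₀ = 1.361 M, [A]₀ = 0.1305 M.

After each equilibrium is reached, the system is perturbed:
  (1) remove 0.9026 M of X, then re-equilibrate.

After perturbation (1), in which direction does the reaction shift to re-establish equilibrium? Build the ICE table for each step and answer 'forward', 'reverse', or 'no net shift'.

Q₀ = 0.00223 vs Keq = 47.55 ⇒ Q<K, forward
Step 1:
                  C         X         A
  I           1.585     1.361    0.1305
  C         -0.7611     1.142     1.142
  E          0.8239     2.503     1.272
  solve Keq expr → x = 0.3806; check Q = 47.55
Then remove 0.9026 M of X.
Step 2:
                  C         X         A
  I          0.8239       1.6     1.272
  C         -0.1567    0.2351    0.2351
  E          0.6672     1.835     1.507
  solve Keq expr → x = 0.07836; check Q = 47.55

Direction: forward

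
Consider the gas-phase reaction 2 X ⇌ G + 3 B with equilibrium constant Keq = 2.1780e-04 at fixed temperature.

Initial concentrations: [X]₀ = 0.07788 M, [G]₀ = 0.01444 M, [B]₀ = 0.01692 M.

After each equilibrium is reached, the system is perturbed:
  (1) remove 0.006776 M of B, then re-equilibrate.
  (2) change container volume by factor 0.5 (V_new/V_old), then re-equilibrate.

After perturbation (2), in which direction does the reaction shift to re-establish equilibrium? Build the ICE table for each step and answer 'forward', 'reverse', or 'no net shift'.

Direction: reverse

Q₀ = 1.1532e-05 vs Keq = 2.1780e-04 ⇒ Q<K, forward
Step 1:
                    X           G           B
  init        0.07788     0.01444     0.01692
  Δ          -0.01245    0.006226     0.01868
  eq          0.06543     0.02067      0.0356
  solve Keq expr → x = 0.006226; check Q = 2.1780e-04
Then remove 0.006776 M of B.
Step 2:
                    X           G           B
  init        0.06543     0.02067     0.02882
  Δ         -0.003181    0.001591    0.004772
  eq          0.06225     0.02226     0.03359
  solve Keq expr → x = 0.001591; check Q = 2.1780e-04
Then change container volume by factor 0.5 (V_new/V_old).
Step 3:
                    X           G           B
  init         0.1245     0.04451     0.06719
  Δ           0.01301   -0.006506    -0.01952
  eq           0.1375     0.03801     0.04767
  solve Keq expr → x = -0.006506; check Q = 2.1780e-04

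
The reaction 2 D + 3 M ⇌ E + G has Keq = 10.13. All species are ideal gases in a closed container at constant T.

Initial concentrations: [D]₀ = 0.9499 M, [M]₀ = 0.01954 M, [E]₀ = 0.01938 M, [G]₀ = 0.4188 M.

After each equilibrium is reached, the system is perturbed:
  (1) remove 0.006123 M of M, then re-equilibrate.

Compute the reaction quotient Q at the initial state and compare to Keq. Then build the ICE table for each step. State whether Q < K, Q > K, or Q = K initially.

Q₀ = 1206; Q > K (proceeds reverse)

Q₀ = 1206 vs Keq = 10.13 ⇒ Q>K, reverse
Step 1:
                  D         M         E         G
  init       0.9499   0.01954   0.01938    0.4188
  Δ         0.02779   0.04168  -0.01389  -0.01389
  eq         0.9777   0.06122  0.005487    0.4049
  solve Keq expr → x = -0.01389; check Q = 10.13
Then remove 0.006123 M of M.
Step 2:
                  D         M         E         G
  init       0.9777    0.0551  0.005487    0.4049
  Δ        0.001734  0.002602 -8.6720e-04 -8.6720e-04
  eq         0.9794    0.0577   0.00462     0.404
  solve Keq expr → x = -8.6720e-04; check Q = 10.13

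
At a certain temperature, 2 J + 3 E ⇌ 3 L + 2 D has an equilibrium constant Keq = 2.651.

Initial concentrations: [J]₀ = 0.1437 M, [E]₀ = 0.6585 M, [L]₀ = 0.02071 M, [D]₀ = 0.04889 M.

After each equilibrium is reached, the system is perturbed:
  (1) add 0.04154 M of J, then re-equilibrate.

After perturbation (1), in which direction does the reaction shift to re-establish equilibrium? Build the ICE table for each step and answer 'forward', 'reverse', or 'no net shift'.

Q₀ = 3.6008e-06 vs Keq = 2.651 ⇒ Q<K, forward
Step 1:
                   J          E          L          D
  I           0.1437     0.6585    0.02071    0.04889
  C          -0.1172    -0.1758     0.1758     0.1172
  E           0.0265     0.4827     0.1965     0.1661
  solve Keq expr → x = 0.0586; check Q = 2.651
Then add 0.04154 M of J.
Step 2:
                   J          E          L          D
  I          0.06804     0.4827     0.1965     0.1661
  C          -0.0241   -0.03616    0.03616     0.0241
  E          0.04393     0.4465     0.2327     0.1902
  solve Keq expr → x = 0.01205; check Q = 2.651

Direction: forward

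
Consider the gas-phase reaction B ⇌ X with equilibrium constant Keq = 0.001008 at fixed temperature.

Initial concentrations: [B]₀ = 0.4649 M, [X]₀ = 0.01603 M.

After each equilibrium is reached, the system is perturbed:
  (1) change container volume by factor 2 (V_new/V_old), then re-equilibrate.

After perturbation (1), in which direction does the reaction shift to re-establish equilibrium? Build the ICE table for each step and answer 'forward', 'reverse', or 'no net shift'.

Direction: no net shift

Q₀ = 0.03448 vs Keq = 0.001008 ⇒ Q>K, reverse
Step 1:
                   B          X
  I           0.4649    0.01603
  C          0.01555   -0.01555
  E           0.4804 4.8429e-04
  solve Keq expr → x = -0.01555; check Q = 0.001008
Then change container volume by factor 2 (V_new/V_old).
Step 2:
                   B          X
  I           0.2402 2.4214e-04
  C                0          0
  E           0.2402 2.4214e-04
  solve Keq expr → x = 0; check Q = 0.001008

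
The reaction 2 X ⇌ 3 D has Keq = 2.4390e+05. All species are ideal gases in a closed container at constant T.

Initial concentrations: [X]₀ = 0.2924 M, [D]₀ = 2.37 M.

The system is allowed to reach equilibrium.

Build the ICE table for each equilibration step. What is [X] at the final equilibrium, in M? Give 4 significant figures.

[X]_eq = 0.009459 M

Q₀ = 155.7 vs Keq = 2.4390e+05 ⇒ Q<K, forward
Step 1:
                    X           D
  init         0.2924        2.37
  Δ           -0.2829      0.4244
  eq         0.009459       2.794
  solve Keq expr → x = 0.1415; check Q = 2.4390e+05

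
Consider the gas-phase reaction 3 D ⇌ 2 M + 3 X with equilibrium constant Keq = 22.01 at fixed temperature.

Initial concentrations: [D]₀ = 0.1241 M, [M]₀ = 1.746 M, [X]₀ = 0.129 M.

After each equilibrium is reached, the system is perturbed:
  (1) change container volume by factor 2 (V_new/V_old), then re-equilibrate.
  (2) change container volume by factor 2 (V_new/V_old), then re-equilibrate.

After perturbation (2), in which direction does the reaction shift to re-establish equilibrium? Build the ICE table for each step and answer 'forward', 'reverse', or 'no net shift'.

Q₀ = 3.424 vs Keq = 22.01 ⇒ Q<K, forward
Step 1:
                    D           M           X
  init         0.1241       1.746       0.129
  Δ          -0.03726     0.02484     0.03726
  eq          0.08684       1.771      0.1663
  solve Keq expr → x = 0.01242; check Q = 22.01
Then change container volume by factor 2 (V_new/V_old).
Step 2:
                    D           M           X
  init        0.04342      0.8854     0.08313
  Δ          -0.01195    0.007965     0.01195
  eq          0.03147      0.8934     0.09508
  solve Keq expr → x = 0.003983; check Q = 22.01
Then change container volume by factor 2 (V_new/V_old).
Step 3:
                    D           M           X
  init        0.01574      0.4467     0.04754
  Δ         -0.004775    0.003183    0.004775
  eq          0.01096      0.4499     0.05231
  solve Keq expr → x = 0.001592; check Q = 22.01

Direction: forward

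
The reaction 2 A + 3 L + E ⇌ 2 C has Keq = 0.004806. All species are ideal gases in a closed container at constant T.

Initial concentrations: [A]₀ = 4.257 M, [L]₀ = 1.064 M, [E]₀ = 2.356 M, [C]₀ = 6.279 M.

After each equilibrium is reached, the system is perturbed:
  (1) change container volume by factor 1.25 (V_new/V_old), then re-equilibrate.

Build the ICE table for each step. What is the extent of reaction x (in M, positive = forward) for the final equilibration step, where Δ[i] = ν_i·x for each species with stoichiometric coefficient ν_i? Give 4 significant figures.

Q₀ = 0.7666 vs Keq = 0.004806 ⇒ Q>K, reverse
Step 1:
                  A         L         E         C
  I           4.257     1.064     2.356     6.279
  C           1.605     2.408    0.8027    -1.605
  E           5.862     3.472     3.159     4.674
  solve Keq expr → x = -0.8027; check Q = 0.004806
Then change container volume by factor 1.25 (V_new/V_old).
Step 2:
                  A         L         E         C
  I            4.69     2.778     2.527     3.739
  C          0.3365    0.5048    0.1683   -0.3365
  E           5.026     3.283     2.695     3.402
  solve Keq expr → x = -0.1683; check Q = 0.004806

x = -0.1683 M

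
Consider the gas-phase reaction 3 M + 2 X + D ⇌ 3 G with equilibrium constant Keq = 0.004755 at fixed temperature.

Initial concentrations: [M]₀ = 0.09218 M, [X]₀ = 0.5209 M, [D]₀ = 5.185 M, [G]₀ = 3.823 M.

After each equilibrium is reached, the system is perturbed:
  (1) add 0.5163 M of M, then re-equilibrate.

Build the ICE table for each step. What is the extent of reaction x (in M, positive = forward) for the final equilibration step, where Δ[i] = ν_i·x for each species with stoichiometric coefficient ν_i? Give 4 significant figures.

x = 0.04776 M

Q₀ = 5.0704e+04 vs Keq = 0.004755 ⇒ Q>K, reverse
Step 1:
                    M           X           D           G
  I           0.09218      0.5209       5.185       3.823
  C             2.493       1.662      0.8309      -2.493
  E             2.585       2.183       6.016        1.33
  solve Keq expr → x = -0.8309; check Q = 0.004755
Then add 0.5163 M of M.
Step 2:
                    M           X           D           G
  I             3.101       2.183       6.016        1.33
  C           -0.1433    -0.09553    -0.04776      0.1433
  E             2.958       2.087       5.968       1.474
  solve Keq expr → x = 0.04776; check Q = 0.004755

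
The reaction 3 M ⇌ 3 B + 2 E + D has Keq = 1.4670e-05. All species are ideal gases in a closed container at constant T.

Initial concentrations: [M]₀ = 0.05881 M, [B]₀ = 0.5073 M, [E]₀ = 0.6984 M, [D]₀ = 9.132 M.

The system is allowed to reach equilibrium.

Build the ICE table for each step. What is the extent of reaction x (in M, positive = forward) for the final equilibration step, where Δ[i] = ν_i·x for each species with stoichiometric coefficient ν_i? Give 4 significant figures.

Q₀ = 2859 vs Keq = 1.4670e-05 ⇒ Q>K, reverse
Step 1:
                   M          B          E          D
  I          0.05881     0.5073     0.6984      9.132
  C           0.4946    -0.4946    -0.3297    -0.1649
  E           0.5534    0.01268     0.3687      8.967
  solve Keq expr → x = -0.1649; check Q = 1.4670e-05

x = -0.1649 M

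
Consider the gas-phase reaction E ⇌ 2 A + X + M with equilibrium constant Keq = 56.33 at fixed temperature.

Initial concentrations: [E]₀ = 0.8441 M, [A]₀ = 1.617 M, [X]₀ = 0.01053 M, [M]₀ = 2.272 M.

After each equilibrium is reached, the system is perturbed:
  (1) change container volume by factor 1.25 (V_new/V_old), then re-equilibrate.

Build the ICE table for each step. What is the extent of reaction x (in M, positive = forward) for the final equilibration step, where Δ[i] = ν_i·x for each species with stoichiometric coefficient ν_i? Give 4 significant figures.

x = 0.06521 M

Q₀ = 0.07411 vs Keq = 56.33 ⇒ Q<K, forward
Step 1:
                   E          A          X          M
  init        0.8441      1.617    0.01053      2.272
  Δ          -0.5984      1.197     0.5984     0.5984
  eq          0.2457      2.814     0.6089       2.87
  solve Keq expr → x = 0.5984; check Q = 56.33
Then change container volume by factor 1.25 (V_new/V_old).
Step 2:
                   E          A          X          M
  init        0.1965      2.251     0.4872      2.296
  Δ         -0.06521     0.1304    0.06521    0.06521
  eq          0.1313      2.381     0.5524      2.362
  solve Keq expr → x = 0.06521; check Q = 56.33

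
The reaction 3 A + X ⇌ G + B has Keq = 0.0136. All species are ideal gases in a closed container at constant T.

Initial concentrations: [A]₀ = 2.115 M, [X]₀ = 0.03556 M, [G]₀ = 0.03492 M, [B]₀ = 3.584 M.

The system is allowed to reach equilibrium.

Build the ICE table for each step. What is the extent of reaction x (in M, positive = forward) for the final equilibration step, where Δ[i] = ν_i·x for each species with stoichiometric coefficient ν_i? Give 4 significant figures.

x = -0.03212 M

Q₀ = 0.372 vs Keq = 0.0136 ⇒ Q>K, reverse
Step 1:
                  A         X         G         B
  I           2.115   0.03556   0.03492     3.584
  C         0.09635   0.03212  -0.03212  -0.03212
  E           2.211   0.06768  0.002802     3.552
  solve Keq expr → x = -0.03212; check Q = 0.0136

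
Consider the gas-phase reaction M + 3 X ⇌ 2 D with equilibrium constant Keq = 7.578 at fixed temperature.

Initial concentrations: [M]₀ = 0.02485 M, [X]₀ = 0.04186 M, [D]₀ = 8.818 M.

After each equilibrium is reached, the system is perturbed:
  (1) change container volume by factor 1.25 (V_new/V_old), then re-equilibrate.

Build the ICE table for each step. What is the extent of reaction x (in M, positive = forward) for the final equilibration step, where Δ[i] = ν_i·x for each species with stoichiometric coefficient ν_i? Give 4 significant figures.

Q₀ = 4.2660e+07 vs Keq = 7.578 ⇒ Q>K, reverse
Step 1:
                    M           X           D
  init        0.02485     0.04186       8.818
  Δ            0.7032       2.109      -1.406
  eq            0.728       2.151       7.412
  solve Keq expr → x = -0.7032; check Q = 7.578
Then change container volume by factor 1.25 (V_new/V_old).
Step 2:
                    M           X           D
  init         0.5824       1.721       5.929
  Δ           0.06128      0.1838     -0.1226
  eq           0.6437       1.905       5.807
  solve Keq expr → x = -0.06128; check Q = 7.578

x = -0.06128 M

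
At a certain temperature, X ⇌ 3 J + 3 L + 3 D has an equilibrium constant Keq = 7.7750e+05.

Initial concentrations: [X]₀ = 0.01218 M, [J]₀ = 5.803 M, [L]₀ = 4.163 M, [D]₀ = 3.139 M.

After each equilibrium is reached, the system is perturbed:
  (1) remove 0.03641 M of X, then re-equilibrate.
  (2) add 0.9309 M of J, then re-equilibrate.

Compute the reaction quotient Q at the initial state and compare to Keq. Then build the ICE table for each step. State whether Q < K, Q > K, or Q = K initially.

Q₀ = 3.5802e+07; Q > K (proceeds reverse)

Q₀ = 3.5802e+07 vs Keq = 7.7750e+05 ⇒ Q>K, reverse
Step 1:
                    X           J           L           D
  I           0.01218       5.803       4.163       3.139
  C            0.1643     -0.4928     -0.4928     -0.4928
  E            0.1764        5.31        3.67       2.646
  solve Keq expr → x = -0.1643; check Q = 7.7750e+05
Then remove 0.03641 M of X.
Step 2:
                    X           J           L           D
  I              0.14        5.31        3.67       2.646
  C           0.01609    -0.04827    -0.04827    -0.04827
  E            0.1561       5.262       3.622       2.598
  solve Keq expr → x = -0.01609; check Q = 7.7750e+05
Then add 0.9309 M of J.
Step 3:
                    X           J           L           D
  I            0.1561       6.193       3.622       2.598
  C           0.03679     -0.1104     -0.1104     -0.1104
  E            0.1929       6.082       3.512       2.488
  solve Keq expr → x = -0.03679; check Q = 7.7750e+05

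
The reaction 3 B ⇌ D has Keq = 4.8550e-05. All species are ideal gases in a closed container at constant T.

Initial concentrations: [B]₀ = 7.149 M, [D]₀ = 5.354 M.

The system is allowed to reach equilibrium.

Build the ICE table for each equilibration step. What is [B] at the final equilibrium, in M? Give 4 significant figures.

[B]_eq = 21.72 M

Q₀ = 0.01465 vs Keq = 4.8550e-05 ⇒ Q>K, reverse
Step 1:
                  B         D
  Initial     7.149     5.354
  Change      14.57    -4.857
  Equil       21.72    0.4974
  solve Keq expr → x = -4.857; check Q = 4.8550e-05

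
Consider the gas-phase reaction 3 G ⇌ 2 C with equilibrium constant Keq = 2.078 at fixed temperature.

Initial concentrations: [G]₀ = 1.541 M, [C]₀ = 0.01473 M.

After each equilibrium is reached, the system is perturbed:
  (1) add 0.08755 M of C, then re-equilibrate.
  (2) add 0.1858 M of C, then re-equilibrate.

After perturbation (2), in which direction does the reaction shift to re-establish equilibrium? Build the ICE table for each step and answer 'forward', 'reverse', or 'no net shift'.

Direction: reverse

Q₀ = 5.9292e-05 vs Keq = 2.078 ⇒ Q<K, forward
Step 1:
                    G           C
  I             1.541     0.01473
  C            -0.953      0.6353
  E             0.588        0.65
  solve Keq expr → x = 0.3177; check Q = 2.078
Then add 0.08755 M of C.
Step 2:
                    G           C
  I             0.588      0.7376
  C           0.03724    -0.02483
  E            0.6253      0.7128
  solve Keq expr → x = -0.01241; check Q = 2.078
Then add 0.1858 M of C.
Step 3:
                    G           C
  I            0.6253      0.8986
  C           0.07653    -0.05102
  E            0.7018      0.8475
  solve Keq expr → x = -0.02551; check Q = 2.078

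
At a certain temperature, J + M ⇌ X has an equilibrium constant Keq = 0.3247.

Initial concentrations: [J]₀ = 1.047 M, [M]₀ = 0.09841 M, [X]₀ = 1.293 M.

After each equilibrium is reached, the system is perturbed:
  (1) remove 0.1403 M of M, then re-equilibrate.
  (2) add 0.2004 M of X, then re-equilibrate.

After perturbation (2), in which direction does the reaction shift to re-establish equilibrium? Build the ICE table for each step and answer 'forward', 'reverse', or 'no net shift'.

Direction: reverse

Q₀ = 12.55 vs Keq = 0.3247 ⇒ Q>K, reverse
Step 1:
                   J          M          X
  I            1.047    0.09841      1.293
  C           0.7757     0.7757    -0.7757
  E            1.823     0.8741     0.5173
  solve Keq expr → x = -0.7757; check Q = 0.3247
Then remove 0.1403 M of M.
Step 2:
                   J          M          X
  I            1.823     0.7338     0.5173
  C          0.04501    0.04501   -0.04501
  E            1.868     0.7788     0.4723
  solve Keq expr → x = -0.04501; check Q = 0.3247
Then add 0.2004 M of X.
Step 3:
                   J          M          X
  I            1.868     0.7788     0.6727
  C           0.1058     0.1058    -0.1058
  E            1.974     0.8846     0.5669
  solve Keq expr → x = -0.1058; check Q = 0.3247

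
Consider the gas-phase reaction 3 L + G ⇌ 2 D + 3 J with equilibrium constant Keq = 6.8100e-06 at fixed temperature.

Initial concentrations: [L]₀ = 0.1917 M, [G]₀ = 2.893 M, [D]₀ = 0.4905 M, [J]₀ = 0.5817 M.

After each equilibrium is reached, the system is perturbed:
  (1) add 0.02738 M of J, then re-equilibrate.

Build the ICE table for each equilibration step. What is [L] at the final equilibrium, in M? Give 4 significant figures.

Q₀ = 2.324 vs Keq = 6.8100e-06 ⇒ Q>K, reverse
Step 1:
                   L          G          D          J
  init        0.1917      2.893     0.4905     0.5817
  Δ           0.5126     0.1709    -0.3418    -0.5126
  eq          0.7043      3.064     0.1487    0.06907
  solve Keq expr → x = -0.1709; check Q = 6.8100e-06
Then add 0.02738 M of J.
Step 2:
                   L          G          D          J
  init        0.7043      3.064     0.1487    0.09645
  Δ          0.02057   0.006857   -0.01371   -0.02057
  eq          0.7249      3.071      0.135    0.07588
  solve Keq expr → x = -0.006857; check Q = 6.8100e-06

[L]_eq = 0.7249 M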